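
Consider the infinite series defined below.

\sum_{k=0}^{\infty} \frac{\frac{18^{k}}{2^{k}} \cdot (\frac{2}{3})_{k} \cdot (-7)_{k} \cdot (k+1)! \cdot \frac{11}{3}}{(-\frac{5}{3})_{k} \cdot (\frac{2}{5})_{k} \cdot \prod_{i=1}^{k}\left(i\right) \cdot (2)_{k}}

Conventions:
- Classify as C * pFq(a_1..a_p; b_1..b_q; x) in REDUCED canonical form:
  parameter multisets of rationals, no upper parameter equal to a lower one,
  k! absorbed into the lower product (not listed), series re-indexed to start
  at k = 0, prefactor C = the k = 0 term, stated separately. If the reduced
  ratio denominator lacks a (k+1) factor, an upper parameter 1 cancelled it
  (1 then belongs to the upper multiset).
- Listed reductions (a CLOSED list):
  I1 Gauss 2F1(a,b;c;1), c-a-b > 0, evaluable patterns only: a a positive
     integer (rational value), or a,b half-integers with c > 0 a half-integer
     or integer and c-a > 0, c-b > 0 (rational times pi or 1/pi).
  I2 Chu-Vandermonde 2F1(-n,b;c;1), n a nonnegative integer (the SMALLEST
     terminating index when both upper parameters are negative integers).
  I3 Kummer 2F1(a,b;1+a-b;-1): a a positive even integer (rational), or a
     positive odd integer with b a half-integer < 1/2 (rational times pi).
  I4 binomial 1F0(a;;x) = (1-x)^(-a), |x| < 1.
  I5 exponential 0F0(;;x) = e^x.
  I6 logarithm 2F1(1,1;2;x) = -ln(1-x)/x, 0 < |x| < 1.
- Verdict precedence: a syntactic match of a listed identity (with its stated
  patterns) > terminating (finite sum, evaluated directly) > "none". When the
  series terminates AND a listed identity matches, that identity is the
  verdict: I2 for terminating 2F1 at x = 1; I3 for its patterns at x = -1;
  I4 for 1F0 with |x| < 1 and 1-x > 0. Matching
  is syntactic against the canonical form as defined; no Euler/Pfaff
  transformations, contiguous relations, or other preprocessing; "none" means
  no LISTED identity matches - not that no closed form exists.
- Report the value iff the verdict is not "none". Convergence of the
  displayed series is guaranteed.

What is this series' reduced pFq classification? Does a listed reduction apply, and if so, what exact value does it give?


The series (x = 9) is 2F2: upper {-7, \frac{2}{3}}, lower {-\frac{5}{3}, \frac{2}{5}}, prefactor \frac{11}{3}. Verdict: terminating. With -7 upstairs the series is a 8-term polynomial sum; evaluated term by term. Value: \frac{15167407057}{297024}.

Structural cue: t_0 = \frac{11}{3} here, and the two k-th powers (prefactor 11/3) combine into one argument.
Adjacent-term ratio: r(k) = 9 * (k-7) (k+\frac{2}{3}) / [(k-\frac{5}{3}) (k+\frac{2}{5}) (k+1)] - poly over poly, x = 9 from leading terms; C = \frac{11}{3} at k = 0.


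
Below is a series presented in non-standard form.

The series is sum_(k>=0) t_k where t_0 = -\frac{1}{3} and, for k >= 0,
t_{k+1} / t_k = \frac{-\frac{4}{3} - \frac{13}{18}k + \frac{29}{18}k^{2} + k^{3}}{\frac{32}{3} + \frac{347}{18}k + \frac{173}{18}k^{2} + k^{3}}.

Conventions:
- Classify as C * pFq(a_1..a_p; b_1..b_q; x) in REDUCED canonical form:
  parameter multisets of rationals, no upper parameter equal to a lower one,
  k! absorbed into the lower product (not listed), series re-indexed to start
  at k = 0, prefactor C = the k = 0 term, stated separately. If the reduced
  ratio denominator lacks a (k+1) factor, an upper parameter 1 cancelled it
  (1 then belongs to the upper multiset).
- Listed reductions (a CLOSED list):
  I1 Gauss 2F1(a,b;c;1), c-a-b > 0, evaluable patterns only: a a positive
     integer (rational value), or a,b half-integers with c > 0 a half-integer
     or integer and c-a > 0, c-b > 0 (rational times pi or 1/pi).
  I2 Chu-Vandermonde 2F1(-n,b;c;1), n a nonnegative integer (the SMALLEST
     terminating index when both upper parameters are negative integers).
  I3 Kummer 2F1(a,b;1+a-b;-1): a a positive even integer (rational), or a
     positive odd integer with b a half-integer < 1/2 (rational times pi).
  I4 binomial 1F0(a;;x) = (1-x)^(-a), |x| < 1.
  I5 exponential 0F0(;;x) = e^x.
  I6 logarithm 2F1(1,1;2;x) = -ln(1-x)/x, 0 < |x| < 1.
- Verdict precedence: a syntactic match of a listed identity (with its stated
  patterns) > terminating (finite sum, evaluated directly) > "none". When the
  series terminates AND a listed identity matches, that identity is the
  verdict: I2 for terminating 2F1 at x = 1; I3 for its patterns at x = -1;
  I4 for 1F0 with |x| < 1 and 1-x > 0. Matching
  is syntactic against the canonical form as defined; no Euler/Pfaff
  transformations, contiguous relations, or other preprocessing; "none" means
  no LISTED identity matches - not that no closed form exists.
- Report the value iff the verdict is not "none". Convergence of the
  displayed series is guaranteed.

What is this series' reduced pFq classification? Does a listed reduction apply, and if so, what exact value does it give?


At argument 1: a 2F1 with upper {-\frac{8}{9}, 1}, lower {\frac{64}{9}}, scaled by C = -\frac{1}{3}. Verdict at x = 1: the Gauss summation I1 matches (x = 1: the Gamma ratio telescopes since c-a-b = 7 > 0 and a = 1 in Z>0). Sum: -\frac{55}{189}.

First insight: t_0 = -\frac{1}{3} here, and cancel k + 3/2 from the displayed ratio first; then C = -1/3, x = 1.
Ratio: r(k) = 1 * (k-\frac{8}{9}) (k+1) / [(k+\frac{64}{9}) (k+1)] - rational in k, leading ratio 1; with t_0 = -\frac{1}{3}, classification follows.


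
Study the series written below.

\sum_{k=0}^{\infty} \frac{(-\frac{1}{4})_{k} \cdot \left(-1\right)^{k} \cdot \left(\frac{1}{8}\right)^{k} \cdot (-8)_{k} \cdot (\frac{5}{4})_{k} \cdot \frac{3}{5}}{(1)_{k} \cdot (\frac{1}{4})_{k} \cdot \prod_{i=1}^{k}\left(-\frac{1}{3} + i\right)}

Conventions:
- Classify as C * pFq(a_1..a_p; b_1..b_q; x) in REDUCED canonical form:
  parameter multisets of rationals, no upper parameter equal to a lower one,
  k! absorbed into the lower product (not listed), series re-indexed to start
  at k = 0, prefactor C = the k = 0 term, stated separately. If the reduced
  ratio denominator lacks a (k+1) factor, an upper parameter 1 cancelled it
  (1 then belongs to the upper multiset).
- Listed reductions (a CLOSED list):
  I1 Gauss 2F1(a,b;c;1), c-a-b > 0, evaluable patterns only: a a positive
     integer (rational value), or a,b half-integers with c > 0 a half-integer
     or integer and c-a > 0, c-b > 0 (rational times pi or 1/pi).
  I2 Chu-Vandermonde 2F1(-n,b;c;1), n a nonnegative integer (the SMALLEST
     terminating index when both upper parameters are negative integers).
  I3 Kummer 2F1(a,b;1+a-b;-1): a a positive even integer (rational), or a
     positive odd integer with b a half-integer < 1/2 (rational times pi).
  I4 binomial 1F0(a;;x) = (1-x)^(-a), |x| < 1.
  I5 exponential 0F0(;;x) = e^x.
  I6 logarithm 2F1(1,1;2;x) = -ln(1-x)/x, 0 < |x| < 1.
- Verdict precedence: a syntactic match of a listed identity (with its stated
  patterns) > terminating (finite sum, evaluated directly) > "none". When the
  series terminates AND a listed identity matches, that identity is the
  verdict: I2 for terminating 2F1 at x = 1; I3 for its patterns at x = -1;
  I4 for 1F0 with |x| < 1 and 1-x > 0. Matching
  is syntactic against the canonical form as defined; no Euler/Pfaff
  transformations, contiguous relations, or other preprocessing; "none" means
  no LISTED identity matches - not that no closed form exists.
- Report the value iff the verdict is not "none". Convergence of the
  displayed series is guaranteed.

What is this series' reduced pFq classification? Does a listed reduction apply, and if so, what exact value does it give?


The tell: t_0 = \frac{3}{5} here, and the lower running product (C = 3/5, x = -1/8) is a rising factorial.
Step ratio: r(k) = -\frac{1}{8} * (k-8) (k-\frac{1}{4}) (k+\frac{5}{4}) / [(k+\frac{1}{4}) (k+\frac{2}{3}) (k+1)] - poly over poly, x = -\frac{1}{8} from leading terms; C = \frac{3}{5} at k = 0.

With C = \frac{3}{5}: the canonical form is 3F2(-8, -\frac{1}{4}, \frac{5}{4}; \frac{1}{4}, \frac{2}{3}; -\frac{1}{8}). Verdict: terminating - upper parameter -8 makes this a finite sum (last index 8), evaluated exactly. Exact value: -\frac{2474259184051347}{2392537302040576}.


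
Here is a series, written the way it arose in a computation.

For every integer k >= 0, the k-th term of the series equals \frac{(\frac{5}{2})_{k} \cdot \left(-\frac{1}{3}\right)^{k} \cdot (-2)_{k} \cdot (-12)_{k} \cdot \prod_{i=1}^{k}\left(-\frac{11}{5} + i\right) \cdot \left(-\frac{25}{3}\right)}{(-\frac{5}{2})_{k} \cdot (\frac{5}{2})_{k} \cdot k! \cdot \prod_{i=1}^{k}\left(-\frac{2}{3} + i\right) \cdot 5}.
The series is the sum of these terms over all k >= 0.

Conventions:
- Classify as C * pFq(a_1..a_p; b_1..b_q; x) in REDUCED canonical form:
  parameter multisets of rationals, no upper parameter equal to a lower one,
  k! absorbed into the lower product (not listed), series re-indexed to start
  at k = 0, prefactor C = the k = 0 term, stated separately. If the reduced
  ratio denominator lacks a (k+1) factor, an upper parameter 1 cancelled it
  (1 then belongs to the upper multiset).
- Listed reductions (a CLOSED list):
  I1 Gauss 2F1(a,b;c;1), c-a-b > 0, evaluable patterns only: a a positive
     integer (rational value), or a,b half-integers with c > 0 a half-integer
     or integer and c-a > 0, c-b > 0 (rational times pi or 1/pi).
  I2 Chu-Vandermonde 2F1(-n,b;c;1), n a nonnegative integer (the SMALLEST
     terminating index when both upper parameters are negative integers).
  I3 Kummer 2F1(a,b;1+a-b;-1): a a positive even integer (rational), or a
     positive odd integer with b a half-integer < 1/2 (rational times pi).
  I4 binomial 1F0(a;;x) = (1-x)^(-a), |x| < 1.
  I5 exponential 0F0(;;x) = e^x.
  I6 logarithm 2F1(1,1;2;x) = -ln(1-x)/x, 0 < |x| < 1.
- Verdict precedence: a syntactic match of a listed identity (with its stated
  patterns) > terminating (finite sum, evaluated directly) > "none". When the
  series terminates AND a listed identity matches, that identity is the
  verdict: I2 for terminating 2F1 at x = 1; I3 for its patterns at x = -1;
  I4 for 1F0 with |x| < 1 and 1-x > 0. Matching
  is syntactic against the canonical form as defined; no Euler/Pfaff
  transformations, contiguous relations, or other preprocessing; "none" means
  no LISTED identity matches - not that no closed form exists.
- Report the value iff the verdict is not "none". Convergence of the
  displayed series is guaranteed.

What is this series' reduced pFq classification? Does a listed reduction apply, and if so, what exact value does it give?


Classification (C = -\frac{5}{3}): 3F2 with upper {-12, -2, -\frac{6}{5}}, lower {-\frac{5}{2}, \frac{1}{3}}, argument x = -\frac{1}{3}. Verdict: terminating - upper parameter -2 makes this a finite sum (last index 2), evaluated exactly. Value: \frac{1051}{75}.

First insight: from the first term -\frac{5}{3}: the parameter 5/2 appears in both the upper and lower lists and cancels.
Step ratio: r(k) = -\frac{1}{3} * (k-12) (k-2) (k-\frac{6}{5}) / [(k-\frac{5}{2}) (k+\frac{1}{3}) (k+1)] - poly over poly, x = -\frac{1}{3} from leading terms; C = -\frac{5}{3} at k = 0.


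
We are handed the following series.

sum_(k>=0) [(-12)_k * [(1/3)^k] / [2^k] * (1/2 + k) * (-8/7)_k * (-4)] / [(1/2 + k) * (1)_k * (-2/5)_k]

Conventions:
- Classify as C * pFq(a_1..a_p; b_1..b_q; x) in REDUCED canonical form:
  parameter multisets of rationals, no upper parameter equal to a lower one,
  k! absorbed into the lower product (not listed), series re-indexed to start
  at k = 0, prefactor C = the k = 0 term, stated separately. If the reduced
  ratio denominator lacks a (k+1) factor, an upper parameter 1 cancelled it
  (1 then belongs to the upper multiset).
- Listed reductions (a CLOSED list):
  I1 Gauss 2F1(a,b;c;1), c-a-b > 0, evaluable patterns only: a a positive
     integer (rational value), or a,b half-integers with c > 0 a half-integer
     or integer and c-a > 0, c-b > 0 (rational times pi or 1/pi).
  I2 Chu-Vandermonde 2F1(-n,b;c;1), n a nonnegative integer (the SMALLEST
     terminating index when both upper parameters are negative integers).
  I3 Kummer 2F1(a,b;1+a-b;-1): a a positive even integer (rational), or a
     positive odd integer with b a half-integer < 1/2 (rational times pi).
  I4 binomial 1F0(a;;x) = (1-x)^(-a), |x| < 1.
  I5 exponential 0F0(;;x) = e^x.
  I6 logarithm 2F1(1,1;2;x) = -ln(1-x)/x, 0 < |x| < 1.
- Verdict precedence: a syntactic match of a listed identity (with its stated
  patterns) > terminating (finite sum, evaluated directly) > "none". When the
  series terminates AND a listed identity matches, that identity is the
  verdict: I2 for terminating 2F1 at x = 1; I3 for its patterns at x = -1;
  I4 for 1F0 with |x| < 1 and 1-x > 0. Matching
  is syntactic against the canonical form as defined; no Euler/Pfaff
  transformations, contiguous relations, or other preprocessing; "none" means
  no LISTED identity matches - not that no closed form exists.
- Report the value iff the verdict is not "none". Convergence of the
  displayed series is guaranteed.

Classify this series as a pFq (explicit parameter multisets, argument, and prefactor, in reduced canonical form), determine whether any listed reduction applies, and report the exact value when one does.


The series (x = 1/6) is 2F1: upper {-12, -8/7}, lower {-2/5}, prefactor -4. Verdict: terminating at k = 12: the factor (-12)_k kills every later term; summing the 13 survivors is exact. Value: 397106397937403649110319233/17503868456399880073387008.

Key observation: t_0 = -4 here, and striking the common factor k + 1/2 reduces the term (C = -4).
Ratio: r(k) = (1/6) * (k-12) (k-8/7) / [(k-2/5) (k+1)] - poly over poly, x = (1/6) from leading terms; C = -4 at k = 0.


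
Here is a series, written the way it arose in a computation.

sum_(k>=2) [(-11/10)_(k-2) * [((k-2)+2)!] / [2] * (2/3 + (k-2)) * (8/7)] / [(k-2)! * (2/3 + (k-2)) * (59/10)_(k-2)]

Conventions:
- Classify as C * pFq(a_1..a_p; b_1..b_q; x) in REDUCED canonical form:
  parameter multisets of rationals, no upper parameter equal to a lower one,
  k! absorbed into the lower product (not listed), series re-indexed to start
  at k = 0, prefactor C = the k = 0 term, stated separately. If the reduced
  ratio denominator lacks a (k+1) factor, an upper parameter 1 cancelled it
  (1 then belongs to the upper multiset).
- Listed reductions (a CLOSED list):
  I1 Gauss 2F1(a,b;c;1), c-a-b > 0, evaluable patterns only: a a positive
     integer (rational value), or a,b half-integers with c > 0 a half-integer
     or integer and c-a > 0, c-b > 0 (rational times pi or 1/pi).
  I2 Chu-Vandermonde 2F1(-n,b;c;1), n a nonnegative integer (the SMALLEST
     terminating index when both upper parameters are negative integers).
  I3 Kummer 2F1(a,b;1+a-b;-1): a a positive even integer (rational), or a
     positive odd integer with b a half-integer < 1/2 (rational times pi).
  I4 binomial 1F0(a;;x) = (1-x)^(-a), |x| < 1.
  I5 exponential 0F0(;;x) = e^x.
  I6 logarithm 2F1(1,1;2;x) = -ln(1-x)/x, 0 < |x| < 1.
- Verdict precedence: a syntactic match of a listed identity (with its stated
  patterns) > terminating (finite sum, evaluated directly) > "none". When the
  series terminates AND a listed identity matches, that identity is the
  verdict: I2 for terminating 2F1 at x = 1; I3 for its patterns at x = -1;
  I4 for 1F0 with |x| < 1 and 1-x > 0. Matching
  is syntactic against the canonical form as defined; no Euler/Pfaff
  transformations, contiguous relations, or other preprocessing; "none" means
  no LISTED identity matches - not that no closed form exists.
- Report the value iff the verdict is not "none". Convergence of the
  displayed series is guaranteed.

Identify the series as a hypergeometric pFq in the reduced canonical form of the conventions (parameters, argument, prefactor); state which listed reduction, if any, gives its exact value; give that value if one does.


This is 8/7 * 2F1(-11/10, 3; 59/10; 1) in reduced canonical form. Verdict (x = 1): Gauss (I1, integer-parameter pattern) applies (x = 1: the Gamma ratio telescopes since c-a-b = 4 > 0 and a = 3 in Z>0). Hence: 2639/5000.

First insight: x = 1 and striking the common factor k + 2/3 reduces the term (C = 8/7).
Term ratio: r(k) = 1 * (k-11/10) (k+3) / [(k+59/10) (k+1)] - rational in k, leading ratio 1; with t_0 = 8/7, classification follows.


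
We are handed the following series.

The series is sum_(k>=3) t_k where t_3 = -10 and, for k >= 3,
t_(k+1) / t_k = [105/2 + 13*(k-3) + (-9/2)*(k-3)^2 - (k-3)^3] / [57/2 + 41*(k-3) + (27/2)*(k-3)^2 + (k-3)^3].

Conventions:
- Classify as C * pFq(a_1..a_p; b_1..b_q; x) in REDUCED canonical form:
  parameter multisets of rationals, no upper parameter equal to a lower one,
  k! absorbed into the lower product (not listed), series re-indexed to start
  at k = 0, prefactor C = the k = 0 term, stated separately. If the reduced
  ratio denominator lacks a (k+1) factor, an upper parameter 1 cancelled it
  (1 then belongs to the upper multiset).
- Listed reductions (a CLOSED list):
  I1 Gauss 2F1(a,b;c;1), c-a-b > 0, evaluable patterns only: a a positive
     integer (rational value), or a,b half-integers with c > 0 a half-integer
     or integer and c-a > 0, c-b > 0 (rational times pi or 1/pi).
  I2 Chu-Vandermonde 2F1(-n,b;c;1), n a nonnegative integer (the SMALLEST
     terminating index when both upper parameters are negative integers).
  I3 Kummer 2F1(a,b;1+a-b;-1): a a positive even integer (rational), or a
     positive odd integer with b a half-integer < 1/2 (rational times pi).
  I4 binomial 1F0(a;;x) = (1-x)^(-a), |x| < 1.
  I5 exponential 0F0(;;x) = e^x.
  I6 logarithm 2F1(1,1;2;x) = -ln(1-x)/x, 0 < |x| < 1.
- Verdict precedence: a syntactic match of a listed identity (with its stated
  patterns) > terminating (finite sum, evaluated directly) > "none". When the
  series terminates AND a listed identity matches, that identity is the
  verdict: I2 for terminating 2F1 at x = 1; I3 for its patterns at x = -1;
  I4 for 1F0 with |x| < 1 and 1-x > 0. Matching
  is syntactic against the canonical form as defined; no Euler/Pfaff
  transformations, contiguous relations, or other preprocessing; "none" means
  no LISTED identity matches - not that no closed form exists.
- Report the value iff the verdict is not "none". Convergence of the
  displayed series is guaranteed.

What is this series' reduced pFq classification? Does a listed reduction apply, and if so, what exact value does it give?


Prefactor -10, argument -1: 2F1 with upper {-7/2, 5} over lower {19/2}. Verdict at x = -1: the Kummer evaluation I3 matches (x = -1; c = 19/2 equals 1+a-b for upper {-7/2, 5}: listed pattern). Exact value: (-3828825/262144) * pi.

Key observation: t_0 = -10 here, and roots of the ratio polynomials (C = -10) are the negated parameters.
Term ratio: r(k) = (-1) * (k-7/2) (k+5) / [(k+19/2) (k+1)] - rational in k. x = (-1); t_0 = -10; negate the roots.


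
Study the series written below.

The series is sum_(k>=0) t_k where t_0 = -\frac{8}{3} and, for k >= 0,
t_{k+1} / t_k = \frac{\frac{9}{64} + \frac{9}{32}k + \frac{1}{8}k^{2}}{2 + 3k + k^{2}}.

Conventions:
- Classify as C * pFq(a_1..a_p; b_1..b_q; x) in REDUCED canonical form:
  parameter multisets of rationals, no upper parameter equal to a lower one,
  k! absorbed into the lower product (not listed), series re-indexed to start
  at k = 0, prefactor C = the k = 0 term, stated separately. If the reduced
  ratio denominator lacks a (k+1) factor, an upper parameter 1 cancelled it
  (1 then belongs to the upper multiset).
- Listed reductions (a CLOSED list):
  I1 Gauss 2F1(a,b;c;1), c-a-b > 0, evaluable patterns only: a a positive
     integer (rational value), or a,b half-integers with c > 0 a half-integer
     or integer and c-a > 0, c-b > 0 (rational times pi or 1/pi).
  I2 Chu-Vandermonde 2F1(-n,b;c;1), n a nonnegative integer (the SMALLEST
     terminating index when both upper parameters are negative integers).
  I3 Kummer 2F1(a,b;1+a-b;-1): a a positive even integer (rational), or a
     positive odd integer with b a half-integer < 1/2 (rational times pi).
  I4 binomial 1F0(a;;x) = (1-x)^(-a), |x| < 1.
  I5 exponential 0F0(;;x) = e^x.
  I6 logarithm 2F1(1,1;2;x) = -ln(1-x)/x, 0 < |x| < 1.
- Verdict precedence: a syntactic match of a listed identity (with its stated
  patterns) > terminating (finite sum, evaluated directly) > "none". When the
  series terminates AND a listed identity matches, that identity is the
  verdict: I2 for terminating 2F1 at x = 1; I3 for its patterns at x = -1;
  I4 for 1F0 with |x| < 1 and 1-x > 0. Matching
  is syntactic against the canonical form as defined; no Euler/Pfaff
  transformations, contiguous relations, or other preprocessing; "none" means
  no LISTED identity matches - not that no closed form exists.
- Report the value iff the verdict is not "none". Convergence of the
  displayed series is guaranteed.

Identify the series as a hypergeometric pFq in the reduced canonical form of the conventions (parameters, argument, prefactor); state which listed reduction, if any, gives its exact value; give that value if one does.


Classification (C = -\frac{8}{3}): 2F1 with upper {\frac{3}{4}, \frac{3}{2}}, lower {2}, argument x = \frac{1}{8}. Verdict: none. No listed pattern accepts 2F1(\frac{3}{4}, \frac{3}{2}; 2; \frac{1}{8}).

First insight: t_0 = -\frac{8}{3} here, and the expanded ratio factors over Q; C = -8/3, roots give parameters.
Ratio: r(k) = \frac{1}{8} * (k+\frac{3}{4}) (k+\frac{3}{2}) / [(k+2) (k+1)] - rational in k, leading ratio \frac{1}{8}; with t_0 = -\frac{8}{3}, classification follows.


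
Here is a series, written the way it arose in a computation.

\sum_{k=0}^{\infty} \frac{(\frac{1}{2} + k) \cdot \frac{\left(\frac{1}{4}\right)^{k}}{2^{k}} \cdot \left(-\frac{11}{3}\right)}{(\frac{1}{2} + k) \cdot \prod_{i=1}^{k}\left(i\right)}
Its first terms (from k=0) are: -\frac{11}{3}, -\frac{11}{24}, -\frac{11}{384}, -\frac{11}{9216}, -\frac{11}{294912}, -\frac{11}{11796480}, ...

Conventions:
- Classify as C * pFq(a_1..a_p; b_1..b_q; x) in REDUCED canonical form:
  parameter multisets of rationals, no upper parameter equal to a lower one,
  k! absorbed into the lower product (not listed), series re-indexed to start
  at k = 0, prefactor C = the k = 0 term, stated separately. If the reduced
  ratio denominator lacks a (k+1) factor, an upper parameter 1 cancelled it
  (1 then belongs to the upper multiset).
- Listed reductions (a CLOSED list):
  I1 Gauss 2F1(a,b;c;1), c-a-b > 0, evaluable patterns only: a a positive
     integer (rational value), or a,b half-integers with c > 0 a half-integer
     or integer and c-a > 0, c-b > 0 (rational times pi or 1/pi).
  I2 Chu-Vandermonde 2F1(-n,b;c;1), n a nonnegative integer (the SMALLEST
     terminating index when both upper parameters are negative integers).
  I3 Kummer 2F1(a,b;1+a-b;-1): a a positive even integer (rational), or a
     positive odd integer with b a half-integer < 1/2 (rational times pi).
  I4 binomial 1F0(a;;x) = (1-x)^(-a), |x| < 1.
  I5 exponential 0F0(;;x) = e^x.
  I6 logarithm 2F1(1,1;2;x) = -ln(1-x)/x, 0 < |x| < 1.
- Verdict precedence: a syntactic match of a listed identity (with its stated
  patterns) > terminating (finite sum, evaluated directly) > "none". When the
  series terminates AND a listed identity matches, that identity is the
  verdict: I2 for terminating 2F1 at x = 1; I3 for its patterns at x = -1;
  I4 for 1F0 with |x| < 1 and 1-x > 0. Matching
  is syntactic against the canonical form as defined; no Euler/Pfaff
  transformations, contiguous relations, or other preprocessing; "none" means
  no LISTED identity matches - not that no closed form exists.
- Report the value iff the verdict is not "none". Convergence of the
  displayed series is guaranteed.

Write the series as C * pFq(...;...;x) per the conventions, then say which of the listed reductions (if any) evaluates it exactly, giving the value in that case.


Classification (C = -\frac{11}{3}): 0F0 with upper {-}, lower {-}, argument x = \frac{1}{8}. Verdict: exponential (I5) applies (the 0F0 exponential series at x = \frac{1}{8}). Value: \left(-\frac{11}{3}\right) \cdot e^{\frac{1}{8}}.

Structural cue: from the first term -\frac{11}{3}: the factor k + 1/2 cancels (top and bottom), leaving C = -11/3, x = 1/8.
Ratio: r(k) = \frac{1}{8} * 1 / [(k+1)] - rational in k. x = \frac{1}{8}; t_0 = -\frac{11}{3}; negate the roots.


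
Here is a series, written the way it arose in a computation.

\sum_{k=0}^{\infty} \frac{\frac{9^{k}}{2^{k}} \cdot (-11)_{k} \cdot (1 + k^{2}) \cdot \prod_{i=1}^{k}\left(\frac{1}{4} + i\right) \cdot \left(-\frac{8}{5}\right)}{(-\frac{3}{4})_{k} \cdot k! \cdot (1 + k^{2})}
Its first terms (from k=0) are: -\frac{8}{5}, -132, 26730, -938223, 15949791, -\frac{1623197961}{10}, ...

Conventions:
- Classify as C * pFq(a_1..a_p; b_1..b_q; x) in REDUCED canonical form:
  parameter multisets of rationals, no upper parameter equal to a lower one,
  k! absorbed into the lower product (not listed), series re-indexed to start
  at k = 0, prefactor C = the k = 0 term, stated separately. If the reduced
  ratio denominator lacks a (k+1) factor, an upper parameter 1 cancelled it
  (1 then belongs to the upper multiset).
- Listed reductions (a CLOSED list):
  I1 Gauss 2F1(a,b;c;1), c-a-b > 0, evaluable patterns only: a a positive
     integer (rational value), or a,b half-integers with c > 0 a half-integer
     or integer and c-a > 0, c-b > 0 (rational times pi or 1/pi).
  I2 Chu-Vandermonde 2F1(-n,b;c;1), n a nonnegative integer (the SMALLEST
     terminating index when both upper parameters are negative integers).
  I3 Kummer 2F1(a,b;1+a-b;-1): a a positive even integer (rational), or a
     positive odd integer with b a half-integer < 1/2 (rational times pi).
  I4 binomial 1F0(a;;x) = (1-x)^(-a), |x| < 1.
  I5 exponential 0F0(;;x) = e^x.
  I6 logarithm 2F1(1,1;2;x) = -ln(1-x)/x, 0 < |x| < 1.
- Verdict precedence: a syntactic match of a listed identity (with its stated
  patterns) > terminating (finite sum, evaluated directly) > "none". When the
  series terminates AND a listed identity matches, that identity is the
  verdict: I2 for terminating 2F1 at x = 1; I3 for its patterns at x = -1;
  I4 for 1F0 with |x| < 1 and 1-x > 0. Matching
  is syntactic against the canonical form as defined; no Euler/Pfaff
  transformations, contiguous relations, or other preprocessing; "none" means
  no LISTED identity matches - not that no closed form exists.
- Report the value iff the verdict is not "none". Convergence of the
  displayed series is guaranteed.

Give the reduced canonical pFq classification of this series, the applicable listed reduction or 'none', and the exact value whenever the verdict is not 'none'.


At argument \frac{9}{2}: a 2F1 with upper {-11, \frac{5}{4}}, lower {-\frac{3}{4}}, scaled by C = -\frac{8}{5}. Verdict: terminating. (-11)_k vanishes past k = 11, leaving a 12-term sum, computed directly. Value: -\frac{1990199543633}{1280}.

The tell: x = \frac{9}{2} and the running product (C = -8/5, x = 9/2) telescopes to a rising factorial.
Adjacent-term ratio: r(k) = \frac{9}{2} * (k-11) (k+\frac{5}{4}) / [(k-\frac{3}{4}) (k+1)] - rational in k. x = \frac{9}{2}; t_0 = -\frac{8}{5}; negate the roots.


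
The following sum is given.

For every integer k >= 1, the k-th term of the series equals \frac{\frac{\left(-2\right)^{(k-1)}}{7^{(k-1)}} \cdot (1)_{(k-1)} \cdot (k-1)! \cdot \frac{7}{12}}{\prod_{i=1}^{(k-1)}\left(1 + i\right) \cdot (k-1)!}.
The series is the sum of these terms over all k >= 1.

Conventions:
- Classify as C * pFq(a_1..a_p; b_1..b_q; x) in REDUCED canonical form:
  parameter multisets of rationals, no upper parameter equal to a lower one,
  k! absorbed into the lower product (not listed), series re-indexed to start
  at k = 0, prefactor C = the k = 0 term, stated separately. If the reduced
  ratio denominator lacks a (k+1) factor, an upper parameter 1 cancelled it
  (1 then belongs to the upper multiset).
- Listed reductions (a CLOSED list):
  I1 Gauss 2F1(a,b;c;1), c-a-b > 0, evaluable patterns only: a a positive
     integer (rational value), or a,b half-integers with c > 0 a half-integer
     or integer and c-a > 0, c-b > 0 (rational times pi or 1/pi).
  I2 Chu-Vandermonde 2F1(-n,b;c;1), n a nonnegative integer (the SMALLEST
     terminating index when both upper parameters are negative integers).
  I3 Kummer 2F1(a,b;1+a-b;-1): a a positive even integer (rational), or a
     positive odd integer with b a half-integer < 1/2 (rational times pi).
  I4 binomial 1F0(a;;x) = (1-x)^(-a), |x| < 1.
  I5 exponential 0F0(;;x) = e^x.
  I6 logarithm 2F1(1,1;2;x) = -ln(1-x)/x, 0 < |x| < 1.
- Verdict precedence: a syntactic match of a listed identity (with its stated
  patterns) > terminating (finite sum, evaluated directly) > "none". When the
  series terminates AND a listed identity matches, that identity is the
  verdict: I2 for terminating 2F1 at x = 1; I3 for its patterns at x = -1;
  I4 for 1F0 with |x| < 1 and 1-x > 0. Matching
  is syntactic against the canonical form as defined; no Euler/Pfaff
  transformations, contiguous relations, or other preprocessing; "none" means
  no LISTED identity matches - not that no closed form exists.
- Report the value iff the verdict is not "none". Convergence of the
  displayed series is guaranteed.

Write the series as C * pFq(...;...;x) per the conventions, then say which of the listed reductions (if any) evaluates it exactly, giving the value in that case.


Canonical form: C = \frac{7}{12} times 2F1 with upper {1, 1}, lower {2}, x = -\frac{2}{7}. Verdict: logarithm (I6) matches (the logarithm: parameters (1,1;2), x = -\frac{2}{7}). Hence: \frac{49}{24} \cdot \ln\left(\frac{9}{7}\right).

The tell: from the first term \frac{7}{12}: the two geometric factors (C = 7/12, x = -2/7) combine into one argument.
Term ratio: r(k) = -\frac{2}{7} * (k+1) (k+1) / [(k+2) (k+1)] - rational; roots negated = parameters, x = -\frac{2}{7}, C = \frac{7}{12}.


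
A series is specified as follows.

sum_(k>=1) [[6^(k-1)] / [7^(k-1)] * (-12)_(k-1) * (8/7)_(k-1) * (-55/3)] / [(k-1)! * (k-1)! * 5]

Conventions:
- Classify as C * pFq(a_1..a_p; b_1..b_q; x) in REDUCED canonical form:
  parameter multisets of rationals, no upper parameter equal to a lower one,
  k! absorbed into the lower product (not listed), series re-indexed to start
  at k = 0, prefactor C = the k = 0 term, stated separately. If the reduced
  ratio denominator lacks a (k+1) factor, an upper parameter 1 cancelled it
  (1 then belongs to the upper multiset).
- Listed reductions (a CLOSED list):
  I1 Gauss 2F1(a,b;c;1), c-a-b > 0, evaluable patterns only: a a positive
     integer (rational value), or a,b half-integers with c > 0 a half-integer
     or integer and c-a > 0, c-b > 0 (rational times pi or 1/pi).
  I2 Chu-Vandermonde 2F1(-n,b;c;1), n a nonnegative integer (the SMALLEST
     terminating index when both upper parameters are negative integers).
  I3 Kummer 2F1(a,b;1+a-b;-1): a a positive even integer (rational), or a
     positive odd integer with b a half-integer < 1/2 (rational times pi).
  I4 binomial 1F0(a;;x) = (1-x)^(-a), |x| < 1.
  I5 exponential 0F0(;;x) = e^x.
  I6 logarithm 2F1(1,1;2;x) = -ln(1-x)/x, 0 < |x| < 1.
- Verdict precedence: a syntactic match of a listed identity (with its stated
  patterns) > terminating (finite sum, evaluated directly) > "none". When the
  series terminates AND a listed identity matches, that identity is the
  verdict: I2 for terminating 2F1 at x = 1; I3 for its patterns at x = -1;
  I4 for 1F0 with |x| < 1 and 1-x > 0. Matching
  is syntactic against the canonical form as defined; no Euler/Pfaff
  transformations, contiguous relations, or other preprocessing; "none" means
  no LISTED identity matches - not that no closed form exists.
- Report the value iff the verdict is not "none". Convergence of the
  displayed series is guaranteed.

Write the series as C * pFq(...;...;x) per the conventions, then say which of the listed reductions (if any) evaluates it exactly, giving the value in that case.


At argument 6/7: a 2F1 with upper {-12, 8/7}, lower {1}, scaled by C = -11/3. Verdict: terminating at k = 12: the factor (-12)_k kills every later term; summing the 13 survivors is exact. Hence: 136529262235025599027/4023205858991894702421.

First insight: x = (6/7) and the two geometric factors (prefactor -11/3) combine into one argument.
Adjacent-term ratio: r(k) = (6/7) * (k-12) (k+8/7) / [(k+1) (k+1)] - rational in k. x = (6/7); t_0 = -11/3; negate the roots.


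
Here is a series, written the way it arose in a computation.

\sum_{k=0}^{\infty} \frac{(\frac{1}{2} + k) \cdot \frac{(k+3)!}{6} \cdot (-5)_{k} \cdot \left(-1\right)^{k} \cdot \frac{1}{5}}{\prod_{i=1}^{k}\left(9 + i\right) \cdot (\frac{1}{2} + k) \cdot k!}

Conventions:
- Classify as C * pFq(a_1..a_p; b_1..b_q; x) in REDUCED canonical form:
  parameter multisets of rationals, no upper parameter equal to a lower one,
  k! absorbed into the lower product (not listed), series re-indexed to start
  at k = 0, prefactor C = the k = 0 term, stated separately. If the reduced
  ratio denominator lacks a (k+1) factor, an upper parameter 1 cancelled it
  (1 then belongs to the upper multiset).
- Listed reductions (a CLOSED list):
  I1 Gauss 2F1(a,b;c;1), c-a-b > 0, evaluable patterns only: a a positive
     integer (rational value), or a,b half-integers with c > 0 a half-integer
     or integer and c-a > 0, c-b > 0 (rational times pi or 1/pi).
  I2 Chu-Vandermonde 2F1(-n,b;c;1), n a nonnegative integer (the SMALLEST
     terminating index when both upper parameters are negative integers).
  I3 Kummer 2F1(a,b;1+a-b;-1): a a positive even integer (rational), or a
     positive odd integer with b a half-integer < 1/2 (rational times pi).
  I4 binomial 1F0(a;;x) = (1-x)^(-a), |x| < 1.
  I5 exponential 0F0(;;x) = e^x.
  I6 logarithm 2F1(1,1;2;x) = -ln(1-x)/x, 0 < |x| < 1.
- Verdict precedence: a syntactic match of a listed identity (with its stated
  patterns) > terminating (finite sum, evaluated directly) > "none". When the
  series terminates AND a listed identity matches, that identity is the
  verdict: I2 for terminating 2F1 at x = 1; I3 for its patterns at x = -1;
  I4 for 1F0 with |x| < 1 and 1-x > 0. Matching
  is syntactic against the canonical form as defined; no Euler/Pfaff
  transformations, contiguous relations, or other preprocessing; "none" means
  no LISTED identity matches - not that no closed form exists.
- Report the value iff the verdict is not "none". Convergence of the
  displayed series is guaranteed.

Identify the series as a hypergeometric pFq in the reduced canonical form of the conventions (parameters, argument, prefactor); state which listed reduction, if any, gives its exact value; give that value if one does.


x = -1 here; the reduced form reads 2F1, upper {-5, 4}, lower {10}, C = \frac{1}{5}. Verdict (x = -1): Kummer (I3) applies (x = -1; c = 10 equals 1+a-b for upper {-5, 4}: listed pattern). Value: \frac{6}{5}.

Structural cue: x = -1 and k + 1/2 divides numerator and denominator alike; C = 1/5 after cancelling.
Ratio: r(k) = -1 * (k-5) (k+4) / [(k+10) (k+1)] - rational in k. x = -1; t_0 = \frac{1}{5}; negate the roots.


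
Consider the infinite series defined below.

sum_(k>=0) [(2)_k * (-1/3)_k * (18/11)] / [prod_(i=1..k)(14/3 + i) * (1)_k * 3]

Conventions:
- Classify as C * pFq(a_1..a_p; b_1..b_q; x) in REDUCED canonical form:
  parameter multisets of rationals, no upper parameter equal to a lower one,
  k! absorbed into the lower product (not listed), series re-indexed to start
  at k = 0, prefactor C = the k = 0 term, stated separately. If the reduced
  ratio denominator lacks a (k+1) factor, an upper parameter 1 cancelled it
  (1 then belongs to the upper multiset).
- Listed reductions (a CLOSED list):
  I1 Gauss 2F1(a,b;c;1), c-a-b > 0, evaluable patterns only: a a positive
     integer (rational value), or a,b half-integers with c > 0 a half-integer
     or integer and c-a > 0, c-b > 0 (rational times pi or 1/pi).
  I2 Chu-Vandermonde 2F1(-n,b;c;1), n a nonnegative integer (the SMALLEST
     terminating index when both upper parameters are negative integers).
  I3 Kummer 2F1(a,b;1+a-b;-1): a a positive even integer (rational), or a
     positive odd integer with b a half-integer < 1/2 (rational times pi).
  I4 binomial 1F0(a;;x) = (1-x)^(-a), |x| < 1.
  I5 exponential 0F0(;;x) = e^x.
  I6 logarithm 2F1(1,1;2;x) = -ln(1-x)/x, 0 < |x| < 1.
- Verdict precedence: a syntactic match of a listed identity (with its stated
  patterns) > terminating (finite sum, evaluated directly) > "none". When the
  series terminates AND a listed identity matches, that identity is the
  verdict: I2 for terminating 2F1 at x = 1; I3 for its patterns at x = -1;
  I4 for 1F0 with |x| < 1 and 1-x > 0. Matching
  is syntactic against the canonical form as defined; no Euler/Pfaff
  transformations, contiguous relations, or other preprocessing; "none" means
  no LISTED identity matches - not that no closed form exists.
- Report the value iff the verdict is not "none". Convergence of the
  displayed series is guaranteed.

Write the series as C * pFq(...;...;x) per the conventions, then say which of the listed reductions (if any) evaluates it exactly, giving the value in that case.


The series (x = 1) is 2F1: upper {-1/3, 2}, lower {17/3}, prefactor 6/11. Verdict: Gauss's theorem (I1) applies (x = 1: the Gamma ratio telescopes since c-a-b = 4 > 0 and a = 2 in Z>0). Its exact value is 7/15.

First insight: from the first term 6/11: (1)_k (prefactor 6/11) is k! itself.
Consecutive-term ratio: r(k) = 1 * (k-1/3) (k+2) / [(k+17/3) (k+1)] ; factor over Q: parameters, x = 1, and C = 6/11.


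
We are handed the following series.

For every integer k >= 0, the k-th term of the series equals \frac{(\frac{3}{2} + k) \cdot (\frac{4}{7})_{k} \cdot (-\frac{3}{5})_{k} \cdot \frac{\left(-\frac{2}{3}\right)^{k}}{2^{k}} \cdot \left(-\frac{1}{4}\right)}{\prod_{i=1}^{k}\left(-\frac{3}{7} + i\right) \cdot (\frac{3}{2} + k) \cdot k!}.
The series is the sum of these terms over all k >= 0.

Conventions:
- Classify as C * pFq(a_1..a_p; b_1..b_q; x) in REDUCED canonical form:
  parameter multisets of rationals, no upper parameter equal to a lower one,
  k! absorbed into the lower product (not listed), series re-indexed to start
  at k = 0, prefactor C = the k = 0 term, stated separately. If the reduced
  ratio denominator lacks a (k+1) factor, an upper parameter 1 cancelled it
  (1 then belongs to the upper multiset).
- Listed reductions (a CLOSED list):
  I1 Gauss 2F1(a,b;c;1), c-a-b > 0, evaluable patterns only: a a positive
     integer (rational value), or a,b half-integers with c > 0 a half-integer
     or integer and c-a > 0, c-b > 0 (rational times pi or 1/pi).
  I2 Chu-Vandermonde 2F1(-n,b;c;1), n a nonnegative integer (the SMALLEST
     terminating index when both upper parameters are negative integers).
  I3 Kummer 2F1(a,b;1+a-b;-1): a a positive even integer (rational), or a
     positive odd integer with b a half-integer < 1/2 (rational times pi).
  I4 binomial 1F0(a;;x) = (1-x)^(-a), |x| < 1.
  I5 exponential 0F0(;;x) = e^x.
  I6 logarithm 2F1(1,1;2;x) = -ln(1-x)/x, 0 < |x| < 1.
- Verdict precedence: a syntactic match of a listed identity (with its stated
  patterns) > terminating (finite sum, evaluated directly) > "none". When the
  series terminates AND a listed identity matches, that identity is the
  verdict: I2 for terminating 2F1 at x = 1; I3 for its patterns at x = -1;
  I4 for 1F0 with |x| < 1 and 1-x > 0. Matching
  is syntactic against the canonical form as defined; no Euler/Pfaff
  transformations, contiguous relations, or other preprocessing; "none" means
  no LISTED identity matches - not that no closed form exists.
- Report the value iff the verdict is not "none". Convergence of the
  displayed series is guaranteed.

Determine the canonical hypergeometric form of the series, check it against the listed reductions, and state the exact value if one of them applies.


At argument -\frac{1}{3}: a 1F0 with upper {-\frac{3}{5}}, lower {-}, scaled by C = -\frac{1}{4}. Verdict: the binomial series (I4) fires (the 1F0 binomial series: exponent 3/5, x = -\frac{1}{3}). Its exact value is \left(-\frac{1}{4}\right) \cdot \left(\frac{4}{3}\right)^{\frac{3}{5}}.

The tell: x = -\frac{1}{3} and the two k-th powers (prefactor -1/4) combine into one argument.
Consecutive-term ratio: r(k) = -\frac{1}{3} * (k-\frac{3}{5}) / [(k+1)] - rational in k. x = -\frac{1}{3}; t_0 = -\frac{1}{4}; negate the roots.


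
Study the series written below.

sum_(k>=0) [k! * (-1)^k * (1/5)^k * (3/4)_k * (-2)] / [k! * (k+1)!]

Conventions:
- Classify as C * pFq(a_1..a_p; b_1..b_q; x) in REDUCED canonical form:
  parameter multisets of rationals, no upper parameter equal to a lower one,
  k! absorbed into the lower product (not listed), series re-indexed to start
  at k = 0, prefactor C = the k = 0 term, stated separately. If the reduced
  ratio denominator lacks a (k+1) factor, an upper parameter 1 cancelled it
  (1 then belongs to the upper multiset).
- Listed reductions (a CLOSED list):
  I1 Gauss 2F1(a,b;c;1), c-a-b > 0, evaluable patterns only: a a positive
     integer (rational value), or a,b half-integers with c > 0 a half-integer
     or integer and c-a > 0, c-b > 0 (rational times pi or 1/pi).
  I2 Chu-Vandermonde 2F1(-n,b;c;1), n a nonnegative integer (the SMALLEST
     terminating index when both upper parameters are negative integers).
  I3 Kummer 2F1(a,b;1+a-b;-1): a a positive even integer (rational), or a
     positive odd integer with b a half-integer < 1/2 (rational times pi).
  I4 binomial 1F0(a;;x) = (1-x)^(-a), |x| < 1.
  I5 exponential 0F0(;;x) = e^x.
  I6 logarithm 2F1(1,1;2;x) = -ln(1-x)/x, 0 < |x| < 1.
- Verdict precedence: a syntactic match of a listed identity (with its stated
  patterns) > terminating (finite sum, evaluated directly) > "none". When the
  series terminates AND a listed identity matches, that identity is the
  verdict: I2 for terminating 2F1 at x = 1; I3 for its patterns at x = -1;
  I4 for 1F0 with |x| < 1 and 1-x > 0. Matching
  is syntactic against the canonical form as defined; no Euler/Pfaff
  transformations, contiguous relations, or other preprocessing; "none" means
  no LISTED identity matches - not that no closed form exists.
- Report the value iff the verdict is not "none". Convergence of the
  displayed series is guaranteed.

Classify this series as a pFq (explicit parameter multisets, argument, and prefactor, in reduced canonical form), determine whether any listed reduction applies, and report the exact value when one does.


With C = -2: the canonical form is 2F1(3/4, 1; 2; -1/5). Verdict: none. A 2F1 with upper {3/4, 1} fits none of I1-I6 at x = -1/5; the sum runs forever.

Key step: with t_0 = -2, the (-1)^k factor (C = -2) folds into the argument's sign.
Ratio: r(k) = (-1/5) * (k+3/4) (k+1) / [(k+2) (k+1)] - poly over poly, x = (-1/5) from leading terms; C = -2 at k = 0.
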